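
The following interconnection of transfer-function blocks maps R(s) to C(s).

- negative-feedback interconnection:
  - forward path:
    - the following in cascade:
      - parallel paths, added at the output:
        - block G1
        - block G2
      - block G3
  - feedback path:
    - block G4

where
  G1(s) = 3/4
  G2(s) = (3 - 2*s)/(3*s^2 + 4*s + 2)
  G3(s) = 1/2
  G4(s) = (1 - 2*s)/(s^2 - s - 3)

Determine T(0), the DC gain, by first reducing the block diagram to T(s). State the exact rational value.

Step 1: combine G1, G2 in parallel = (9*s^2 + 4*s + 18)/(12*s^2 + 16*s + 8)
Step 2: series reduction of (G1+G2), G3 = (9*s^2 + 4*s + 18)/(24*s^2 + 32*s + 16)
Step 3: feedback reduction of ((G1+G2)*G3), G4 = (9*s^4 - 5*s^3 - 13*s^2 - 30*s - 54)/(24*s^4 - 10*s^3 - 87*s^2 - 144*s - 30)
Evaluating the step-3 result (the overall T(s)) at s = 0 gives T(0) = -54/(-30) = 9/5.

Final answer: 9/5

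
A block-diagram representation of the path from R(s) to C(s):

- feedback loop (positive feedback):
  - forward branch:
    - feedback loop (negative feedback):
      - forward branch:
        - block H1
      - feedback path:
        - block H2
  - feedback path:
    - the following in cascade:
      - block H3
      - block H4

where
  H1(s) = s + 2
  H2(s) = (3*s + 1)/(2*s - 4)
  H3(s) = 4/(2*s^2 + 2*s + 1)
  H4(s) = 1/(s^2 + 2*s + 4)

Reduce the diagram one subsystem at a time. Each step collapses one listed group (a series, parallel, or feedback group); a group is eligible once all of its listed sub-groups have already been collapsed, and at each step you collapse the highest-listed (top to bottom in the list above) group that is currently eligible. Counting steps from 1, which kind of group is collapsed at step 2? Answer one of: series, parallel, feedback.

(1) collapse the loop (H1 forward, H2 return)
(2) reduce the series chain H3, H4
(3) reduce the feedback loop with forward [H1/(1+H1*H2)] and return (H3*H4)
At step 2 the group reduced is series.

Answer: series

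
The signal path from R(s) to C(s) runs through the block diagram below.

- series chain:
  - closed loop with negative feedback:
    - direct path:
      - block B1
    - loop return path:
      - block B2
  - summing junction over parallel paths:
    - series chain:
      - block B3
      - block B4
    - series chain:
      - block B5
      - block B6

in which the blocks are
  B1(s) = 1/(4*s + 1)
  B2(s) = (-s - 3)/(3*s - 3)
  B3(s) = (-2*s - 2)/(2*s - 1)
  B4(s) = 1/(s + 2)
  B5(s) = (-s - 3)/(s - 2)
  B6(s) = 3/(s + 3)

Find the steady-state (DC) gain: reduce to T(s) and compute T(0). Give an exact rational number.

Reducing step by step:

Step 1 - close the feedback loop around B1, B2; result (3*s - 3)/(12*s^2 - 10*s - 6)
Step 2 - combine B3, B4 in series; result (-2*s - 2)/(2*s^2 + 3*s - 2)
Step 3 - combine B5, B6 in series; result (-3)/(s - 2)
Step 4 - parallel reduction of (B3*B4), (B5*B6); result (-8*s^2 - 7*s + 10)/(2*s^3 - s^2 - 8*s + 4)
Step 5 - multiply [B1/(1+B1*B2)], ((B3*B4)+(B5*B6)) (series); result (-24*s^3 + 3*s^2 + 51*s - 30)/(24*s^5 - 32*s^4 - 98*s^3 + 134*s^2 + 8*s - 24)
The step-5 result is T(s). Setting s = 0: T(0) = -30/(-24) = 5/4.

Answer: 5/4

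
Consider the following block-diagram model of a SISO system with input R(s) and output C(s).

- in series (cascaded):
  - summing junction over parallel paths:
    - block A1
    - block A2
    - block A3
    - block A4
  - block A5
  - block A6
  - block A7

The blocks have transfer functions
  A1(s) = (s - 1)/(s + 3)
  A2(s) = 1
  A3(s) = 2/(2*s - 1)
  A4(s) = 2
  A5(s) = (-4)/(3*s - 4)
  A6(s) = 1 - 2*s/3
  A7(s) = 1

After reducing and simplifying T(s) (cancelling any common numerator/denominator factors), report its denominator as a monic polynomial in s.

(1) parallel reduction of A1, A2, A3, A4; result (8*s^2 + 14*s - 2)/(2*s^2 + 5*s - 3)
(2) series reduction of (A1+A2+A3+A4), A5, A6, A7; result (64*s^3 + 16*s^2 - 184*s + 24)/(18*s^3 + 21*s^2 - 87*s + 36)
T(s) is the step-2 result (common factors already cancelled). Leading coefficient of the denominator: 18. Divide through by 18 for the monic polynomial.

Therefore the answer is s^3 + 7*s^2/6 - 29*s/6 + 2.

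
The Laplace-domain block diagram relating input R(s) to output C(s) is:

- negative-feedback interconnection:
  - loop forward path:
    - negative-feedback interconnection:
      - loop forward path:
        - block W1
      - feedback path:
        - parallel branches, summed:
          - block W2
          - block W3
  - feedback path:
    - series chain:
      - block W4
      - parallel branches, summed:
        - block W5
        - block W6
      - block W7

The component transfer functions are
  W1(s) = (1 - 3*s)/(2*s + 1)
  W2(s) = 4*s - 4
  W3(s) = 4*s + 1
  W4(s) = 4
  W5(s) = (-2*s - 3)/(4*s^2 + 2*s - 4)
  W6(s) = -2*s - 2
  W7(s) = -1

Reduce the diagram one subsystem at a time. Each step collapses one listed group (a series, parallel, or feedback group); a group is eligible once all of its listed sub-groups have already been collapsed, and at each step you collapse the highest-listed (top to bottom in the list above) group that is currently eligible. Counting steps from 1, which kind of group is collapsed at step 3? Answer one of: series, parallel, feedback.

The answer is parallel.

Reasoning:
[1] sum the parallel branches W2, W3
[2] reduce the feedback loop with forward W1 and return (W2+W3)
[3] reduce the parallel group W5, W6
[4] multiply W4, (W5+W6), W7 (series)
[5] collapse the loop ([W1/(1+W1*(W2+W3))] forward, (W4*(W5+W6)*W7) return)
So the answer for step 3 is parallel.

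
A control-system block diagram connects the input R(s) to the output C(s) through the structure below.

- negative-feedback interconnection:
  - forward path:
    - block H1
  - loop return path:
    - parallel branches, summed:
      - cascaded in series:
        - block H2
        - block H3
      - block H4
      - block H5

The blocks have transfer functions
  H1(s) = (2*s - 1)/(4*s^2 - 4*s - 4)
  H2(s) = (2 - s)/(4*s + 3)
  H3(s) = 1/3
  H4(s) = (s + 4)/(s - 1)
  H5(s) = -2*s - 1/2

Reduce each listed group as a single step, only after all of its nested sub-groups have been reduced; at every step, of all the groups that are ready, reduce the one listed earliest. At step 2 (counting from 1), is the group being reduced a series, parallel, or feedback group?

Step 1: combine H2, H3 in series
Step 2: add (H2*H3), H4, H5 (parallel)
Step 3: reduce the feedback loop with forward H1 and return ((H2*H3)+H4+H5)
Step 2: parallel.

Answer: parallel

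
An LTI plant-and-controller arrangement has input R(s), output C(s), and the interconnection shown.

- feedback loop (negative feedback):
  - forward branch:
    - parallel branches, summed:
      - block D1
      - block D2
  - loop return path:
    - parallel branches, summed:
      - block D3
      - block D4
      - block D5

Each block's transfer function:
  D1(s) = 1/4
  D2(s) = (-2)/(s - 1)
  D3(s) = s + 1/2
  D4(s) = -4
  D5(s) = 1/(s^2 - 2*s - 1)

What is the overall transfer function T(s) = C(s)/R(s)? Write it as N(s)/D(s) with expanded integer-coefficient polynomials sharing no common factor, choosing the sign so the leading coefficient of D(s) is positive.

Reducing step by step:

(1) parallel reduction of D1, D2 gives (s - 9)/(4*s - 4)
(2) add D3, D4, D5 (parallel) gives (2*s^3 - 11*s^2 + 12*s + 9)/(2*s^2 - 4*s - 2)
(3) close the feedback loop around (D1+D2), (D3+D4+D5); the result is T(s) itself (integer coefficients, no common factor, positive leading denominator coefficient)

Answer: (2*s^3 - 22*s^2 + 34*s + 18)/(2*s^4 - 21*s^3 + 87*s^2 - 91*s - 73)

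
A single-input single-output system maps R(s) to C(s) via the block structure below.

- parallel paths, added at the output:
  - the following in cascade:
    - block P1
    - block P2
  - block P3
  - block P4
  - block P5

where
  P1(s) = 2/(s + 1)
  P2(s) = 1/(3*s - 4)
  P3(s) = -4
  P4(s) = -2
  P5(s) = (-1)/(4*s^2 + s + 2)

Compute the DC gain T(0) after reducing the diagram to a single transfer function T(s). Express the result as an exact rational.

Answer: -7

Working:
[1] cascade P1, P2: 2/(3*s^2 - s - 4)
[2] reduce the parallel group (P1*P2), P3, P4, P5: (-72*s^4 + 6*s^3 + 71*s^2 + 39*s + 56)/(12*s^4 - s^3 - 11*s^2 - 6*s - 8)
That last expression is T(s); at s = 0 only the constant terms survive, so T(0) = 56/(-8) = -7.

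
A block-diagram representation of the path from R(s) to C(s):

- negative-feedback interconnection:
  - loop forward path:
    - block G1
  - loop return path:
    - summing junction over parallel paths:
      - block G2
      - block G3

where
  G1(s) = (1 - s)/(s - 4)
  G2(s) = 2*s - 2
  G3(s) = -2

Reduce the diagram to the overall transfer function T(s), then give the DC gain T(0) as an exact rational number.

1. combine G2, G3 in parallel -> 2*s - 4
2. feedback reduction of G1, (G2+G3) -> (s - 1)/(2*s^2 - 7*s + 8)
The step-2 result is T(s). Setting s = 0: T(0) = -1/8.

Final answer: -1/8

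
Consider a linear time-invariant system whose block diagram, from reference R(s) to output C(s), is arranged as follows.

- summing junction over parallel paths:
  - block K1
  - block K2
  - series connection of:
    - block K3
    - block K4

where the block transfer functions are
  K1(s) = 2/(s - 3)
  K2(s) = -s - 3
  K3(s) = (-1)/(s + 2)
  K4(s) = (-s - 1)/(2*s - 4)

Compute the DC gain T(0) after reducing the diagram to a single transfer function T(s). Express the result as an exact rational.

Answer: -91/24

Working:
Step 1: reduce the series chain K3, K4: (s + 1)/(2*s^2 - 8)
Step 2: reduce the parallel group K1, K2, (K3*K4): (-2*s^4 + 31*s^2 - 2*s - 91)/(2*s^3 - 6*s^2 - 8*s + 24)
DC gain: substitute s = 0 into T(s) from step 2: T(0) = -91/24.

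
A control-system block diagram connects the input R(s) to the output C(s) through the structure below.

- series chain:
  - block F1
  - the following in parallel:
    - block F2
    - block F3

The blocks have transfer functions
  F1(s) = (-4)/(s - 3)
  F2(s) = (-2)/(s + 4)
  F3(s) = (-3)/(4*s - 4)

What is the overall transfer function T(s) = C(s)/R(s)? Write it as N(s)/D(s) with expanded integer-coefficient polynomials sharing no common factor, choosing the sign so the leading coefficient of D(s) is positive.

The answer is (11*s + 4)/(s^3 - 13*s + 12).

Reasoning:
[1] reduce the parallel group F2, F3 -> (-11*s - 4)/(4*s^2 + 12*s - 16)
[2] series reduction of F1, (F2+F3) - this is the overall T(s), already in the required normalized form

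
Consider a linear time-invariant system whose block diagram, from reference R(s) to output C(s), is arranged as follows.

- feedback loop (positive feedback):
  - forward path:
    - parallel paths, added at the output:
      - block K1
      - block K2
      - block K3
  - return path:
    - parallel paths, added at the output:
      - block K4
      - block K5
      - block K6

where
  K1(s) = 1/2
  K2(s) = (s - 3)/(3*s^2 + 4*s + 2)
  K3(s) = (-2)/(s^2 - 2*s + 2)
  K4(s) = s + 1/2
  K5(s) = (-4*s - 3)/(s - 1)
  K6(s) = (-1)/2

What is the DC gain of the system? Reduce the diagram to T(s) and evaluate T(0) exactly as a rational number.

Reducing step by step:

[1] add K1, K2, K3 (parallel); result (3*s^4 - 22*s^2 + 4*s - 16)/(6*s^4 - 4*s^3 + 8*s + 8)
[2] add K4, K5, K6 (parallel); result (s^2 - 5*s - 3)/(s - 1)
[3] apply the feedback formula to (K1+K2+K3), (K4+K5+K6); result (-3*s^5 + 3*s^4 + 22*s^3 - 26*s^2 + 20*s - 16)/(3*s^6 - 21*s^5 - 21*s^4 + 110*s^3 + 22*s^2 + 68*s + 56)
That last expression is T(s); at s = 0 only the constant terms survive, so T(0) = -16/56 = -2/7.

Answer: -2/7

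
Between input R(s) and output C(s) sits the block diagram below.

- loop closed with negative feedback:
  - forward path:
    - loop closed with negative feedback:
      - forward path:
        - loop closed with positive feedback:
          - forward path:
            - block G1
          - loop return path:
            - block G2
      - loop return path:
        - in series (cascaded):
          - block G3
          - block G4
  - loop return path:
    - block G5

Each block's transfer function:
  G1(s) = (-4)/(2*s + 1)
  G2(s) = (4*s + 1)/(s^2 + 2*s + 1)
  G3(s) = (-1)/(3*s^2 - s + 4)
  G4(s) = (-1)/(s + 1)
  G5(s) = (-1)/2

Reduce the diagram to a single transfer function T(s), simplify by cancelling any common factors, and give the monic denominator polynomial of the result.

(1) reduce the feedback loop with forward G1 and return G2 gives (-4*s^2 - 8*s - 4)/(2*s^3 + 5*s^2 + 20*s + 5)
(2) series reduction of G3, G4 gives 1/(3*s^3 + 2*s^2 + 3*s + 4)
(3) reduce the feedback loop with forward [G1/(1-G1*G2)] and return (G3*G4) gives (-12*s^4 - 20*s^3 - 20*s^2 - 28*s - 16)/(6*s^5 + 13*s^4 + 63*s^3 + 15*s^2 + 71*s + 16)
(4) reduce the feedback loop with forward [[G1/(1-G1*G2)]/(1+[G1/(1-G1*G2)]*(G3*G4))] and return G5 gives (-12*s^4 - 20*s^3 - 20*s^2 - 28*s - 16)/(6*s^5 + 19*s^4 + 73*s^3 + 25*s^2 + 85*s + 24)
The result of step 4 is T(s) in lowest terms. Its denominator has leading coefficient 6; dividing the denominator through by 6 makes it monic.

Answer: s^5 + 19*s^4/6 + 73*s^3/6 + 25*s^2/6 + 85*s/6 + 4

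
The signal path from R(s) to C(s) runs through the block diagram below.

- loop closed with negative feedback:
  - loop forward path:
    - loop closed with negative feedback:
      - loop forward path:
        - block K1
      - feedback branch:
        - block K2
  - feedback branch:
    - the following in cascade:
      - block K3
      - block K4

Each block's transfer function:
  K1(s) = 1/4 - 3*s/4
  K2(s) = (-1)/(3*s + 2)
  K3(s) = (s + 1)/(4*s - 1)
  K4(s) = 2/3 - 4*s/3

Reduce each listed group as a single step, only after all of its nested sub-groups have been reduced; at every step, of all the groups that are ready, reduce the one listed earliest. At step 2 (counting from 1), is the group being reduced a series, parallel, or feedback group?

Reducing step by step:

1. close the feedback loop around K1, K2
2. series reduction of K3, K4
3. close the feedback loop around [K1/(1+K1*K2)], (K3*K4)
So the answer for step 2 is series.

Answer: series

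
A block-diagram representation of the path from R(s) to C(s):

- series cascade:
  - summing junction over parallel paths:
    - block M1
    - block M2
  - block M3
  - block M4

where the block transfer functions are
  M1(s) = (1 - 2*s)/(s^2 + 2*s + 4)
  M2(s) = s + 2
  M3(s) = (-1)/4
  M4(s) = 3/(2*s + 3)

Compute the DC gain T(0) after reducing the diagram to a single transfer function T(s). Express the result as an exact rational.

The answer is -9/16.

Reasoning:
[1] add M1, M2 (parallel) -> (s^3 + 4*s^2 + 6*s + 9)/(s^2 + 2*s + 4)
[2] series reduction of (M1+M2), M3, M4 -> (-3*s^3 - 12*s^2 - 18*s - 27)/(8*s^3 + 28*s^2 + 56*s + 48)
The step-2 result is T(s). Setting s = 0: T(0) = -27/48 = -9/16.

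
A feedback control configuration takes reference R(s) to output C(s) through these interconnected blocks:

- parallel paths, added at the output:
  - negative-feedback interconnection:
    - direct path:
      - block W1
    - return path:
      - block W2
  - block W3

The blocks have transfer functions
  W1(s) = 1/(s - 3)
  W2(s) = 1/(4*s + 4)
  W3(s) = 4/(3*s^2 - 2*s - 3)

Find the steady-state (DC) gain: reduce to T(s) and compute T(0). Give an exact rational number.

[1] collapse the loop (W1 forward, W2 return) gives (4*s + 4)/(4*s^2 - 8*s - 11)
[2] reduce the parallel group [W1/(1+W1*W2)], W3 gives (12*s^3 + 20*s^2 - 52*s - 56)/(12*s^4 - 32*s^3 - 29*s^2 + 46*s + 33)
DC gain: substitute s = 0 into T(s) from step 2: T(0) = -56/33.

Answer: -56/33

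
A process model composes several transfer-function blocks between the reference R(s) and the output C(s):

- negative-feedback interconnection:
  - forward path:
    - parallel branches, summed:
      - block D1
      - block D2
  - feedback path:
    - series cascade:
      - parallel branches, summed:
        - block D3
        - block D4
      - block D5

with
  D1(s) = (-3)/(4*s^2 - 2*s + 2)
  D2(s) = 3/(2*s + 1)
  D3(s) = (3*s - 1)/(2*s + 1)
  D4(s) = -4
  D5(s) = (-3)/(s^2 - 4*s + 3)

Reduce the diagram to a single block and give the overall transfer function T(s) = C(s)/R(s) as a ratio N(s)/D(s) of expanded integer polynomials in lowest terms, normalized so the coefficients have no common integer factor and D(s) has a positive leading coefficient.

The answer is (24*s^5 - 108*s^4 + 114*s^3 - 9*s^2 - 30*s + 9)/(16*s^6 - 56*s^5 + 20*s^4 + 194*s^3 - 10*s^2 - 125*s + 51).

Reasoning:
Step 1. sum the parallel branches D1, D2: (12*s^2 - 12*s + 3)/(8*s^3 + 2*s + 2)
Step 2. add D3, D4 (parallel): (-5*s - 5)/(2*s + 1)
Step 3. combine (D3+D4), D5 in series: (15*s + 15)/(2*s^3 - 7*s^2 + 2*s + 3)
Step 4. collapse the loop ((D1+D2) forward, ((D3+D4)*D5) return); the result is T(s) itself (integer coefficients, no common factor, positive leading denominator coefficient)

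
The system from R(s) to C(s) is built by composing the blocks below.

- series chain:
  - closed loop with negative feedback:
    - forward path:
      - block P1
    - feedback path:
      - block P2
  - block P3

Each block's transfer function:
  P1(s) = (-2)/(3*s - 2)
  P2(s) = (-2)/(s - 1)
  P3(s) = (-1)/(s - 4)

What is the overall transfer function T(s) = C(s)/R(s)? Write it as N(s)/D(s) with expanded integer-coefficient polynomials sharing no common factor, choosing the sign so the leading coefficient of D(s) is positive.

Step 1. feedback reduction of P1, P2: (2 - 2*s)/(3*s^2 - 5*s + 6)
Step 2. multiply [P1/(1+P1*P2)], P3 (series) - this is the overall T(s), already in the required normalized form

Hence the answer: (2*s - 2)/(3*s^3 - 17*s^2 + 26*s - 24)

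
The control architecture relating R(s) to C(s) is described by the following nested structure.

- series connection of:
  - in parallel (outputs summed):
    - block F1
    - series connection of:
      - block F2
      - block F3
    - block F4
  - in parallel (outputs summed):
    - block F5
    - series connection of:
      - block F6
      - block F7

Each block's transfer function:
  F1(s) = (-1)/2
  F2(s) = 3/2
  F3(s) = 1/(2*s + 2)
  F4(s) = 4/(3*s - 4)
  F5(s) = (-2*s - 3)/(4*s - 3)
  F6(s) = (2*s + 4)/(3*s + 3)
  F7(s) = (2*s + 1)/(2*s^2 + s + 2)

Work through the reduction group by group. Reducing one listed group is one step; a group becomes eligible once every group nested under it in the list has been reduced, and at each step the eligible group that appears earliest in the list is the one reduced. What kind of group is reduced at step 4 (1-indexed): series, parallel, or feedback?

Step 1 - combine F2, F3 in series
Step 2 - parallel reduction of F1, (F2*F3), F4
Step 3 - cascade F6, F7
Step 4 - add F5, (F6*F7) (parallel)
Step 5 - cascade (F1+(F2*F3)+F4), (F5+(F6*F7))
Step 4 collapses a parallel group.

Therefore the answer is parallel.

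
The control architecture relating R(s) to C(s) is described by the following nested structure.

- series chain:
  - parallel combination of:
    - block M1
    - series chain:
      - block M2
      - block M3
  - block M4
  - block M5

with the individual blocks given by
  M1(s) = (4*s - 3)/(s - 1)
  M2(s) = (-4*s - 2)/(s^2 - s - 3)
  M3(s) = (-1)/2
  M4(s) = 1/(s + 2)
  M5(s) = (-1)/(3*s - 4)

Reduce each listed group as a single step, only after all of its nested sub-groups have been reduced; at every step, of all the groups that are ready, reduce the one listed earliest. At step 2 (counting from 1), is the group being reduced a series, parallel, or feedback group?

Step 1: combine M2, M3 in series
Step 2: reduce the parallel group M1, (M2*M3)
Step 3: series reduction of (M1+(M2*M3)), M4, M5
Step 2: parallel.

Answer: parallel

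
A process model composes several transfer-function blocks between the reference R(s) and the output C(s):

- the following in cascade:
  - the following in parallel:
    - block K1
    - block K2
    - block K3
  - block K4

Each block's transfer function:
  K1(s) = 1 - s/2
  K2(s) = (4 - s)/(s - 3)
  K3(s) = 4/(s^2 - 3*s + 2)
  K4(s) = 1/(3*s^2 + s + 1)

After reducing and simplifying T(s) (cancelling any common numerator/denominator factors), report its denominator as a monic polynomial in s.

Step 1. reduce the parallel group K1, K2, K3 -> (-s^4 + 6*s^3 - 9*s^2 + 8*s - 20)/(2*s^3 - 12*s^2 + 22*s - 12)
Step 2. reduce the series chain (K1+K2+K3), K4 -> (-s^4 + 6*s^3 - 9*s^2 + 8*s - 20)/(6*s^5 - 34*s^4 + 56*s^3 - 26*s^2 + 10*s - 12)
The result of step 2 is T(s) in lowest terms. Its denominator has leading coefficient 6; dividing the denominator through by 6 makes it monic.

Final answer: s^5 - 17*s^4/3 + 28*s^3/3 - 13*s^2/3 + 5*s/3 - 2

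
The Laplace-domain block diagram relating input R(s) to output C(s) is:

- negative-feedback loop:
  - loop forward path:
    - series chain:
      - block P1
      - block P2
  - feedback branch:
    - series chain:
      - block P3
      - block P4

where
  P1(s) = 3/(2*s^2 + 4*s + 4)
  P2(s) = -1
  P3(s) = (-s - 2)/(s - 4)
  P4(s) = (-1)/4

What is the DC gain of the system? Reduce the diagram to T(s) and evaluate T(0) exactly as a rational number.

First reduce the diagram to T(s).

Step 1 - series reduction of P1, P2, giving (-3)/(2*s^2 + 4*s + 4)
Step 2 - multiply P3, P4 (series), giving (s + 2)/(4*s - 16)
Step 3 - reduce the feedback loop with forward (P1*P2) and return (P3*P4), giving (48 - 12*s)/(8*s^3 - 16*s^2 - 51*s - 70)
Evaluating the step-3 result (the overall T(s)) at s = 0 gives T(0) = 48/(-70) = -24/35.

Answer: -24/35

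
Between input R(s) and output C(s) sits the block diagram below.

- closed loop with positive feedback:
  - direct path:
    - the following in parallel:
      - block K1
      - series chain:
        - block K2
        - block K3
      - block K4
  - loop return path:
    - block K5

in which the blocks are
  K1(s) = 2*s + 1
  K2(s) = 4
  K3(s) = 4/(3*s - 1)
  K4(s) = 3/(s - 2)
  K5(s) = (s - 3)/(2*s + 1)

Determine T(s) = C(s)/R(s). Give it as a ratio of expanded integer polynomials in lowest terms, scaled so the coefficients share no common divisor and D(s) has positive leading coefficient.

First reduce the diagram to T(s).

Step 1 - cascade K2, K3, giving 16/(3*s - 1)
Step 2 - sum the parallel branches K1, (K2*K3), K4, giving (6*s^3 - 11*s^2 + 22*s - 33)/(3*s^2 - 7*s + 2)
Step 3 - reduce the feedback loop with forward (K1+(K2*K3)+K4) and return K5 - this is the overall T(s), already in the required normalized form

Answer: (-12*s^4 + 16*s^3 - 33*s^2 + 44*s + 33)/(6*s^4 - 35*s^3 + 66*s^2 - 96*s + 97)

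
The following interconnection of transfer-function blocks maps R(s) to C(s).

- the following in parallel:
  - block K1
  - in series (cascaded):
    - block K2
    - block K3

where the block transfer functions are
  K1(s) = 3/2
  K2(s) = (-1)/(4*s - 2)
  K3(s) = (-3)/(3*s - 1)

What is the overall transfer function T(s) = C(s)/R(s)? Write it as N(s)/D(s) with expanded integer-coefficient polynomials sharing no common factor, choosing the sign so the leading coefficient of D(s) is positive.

First reduce the diagram to T(s).

Step 1: combine K2, K3 in series gives 3/(12*s^2 - 10*s + 2)
Step 2: reduce the parallel group K1, (K2*K3): this yields T(s), and no further normalization is needed

Answer: (18*s^2 - 15*s + 6)/(12*s^2 - 10*s + 2)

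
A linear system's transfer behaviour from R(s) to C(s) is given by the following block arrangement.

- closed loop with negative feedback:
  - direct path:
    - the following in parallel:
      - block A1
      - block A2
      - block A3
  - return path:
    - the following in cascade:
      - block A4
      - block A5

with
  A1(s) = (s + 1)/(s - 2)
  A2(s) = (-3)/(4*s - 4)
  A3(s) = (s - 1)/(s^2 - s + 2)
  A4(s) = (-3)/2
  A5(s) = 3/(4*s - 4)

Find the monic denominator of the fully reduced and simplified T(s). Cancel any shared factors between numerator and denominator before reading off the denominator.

(1) reduce the parallel group A1, A2, A3 = (4*s^4 - 3*s^3 - 3*s^2 + 12*s - 4)/(4*s^4 - 16*s^3 + 28*s^2 - 32*s + 16)
(2) cascade A4, A5 = (-9)/(8*s - 8)
(3) reduce the feedback loop with forward (A1+A2+A3) and return (A4*A5) = (32*s^5 - 56*s^4 + 120*s^2 - 128*s + 32)/(32*s^5 - 196*s^4 + 379*s^3 - 453*s^2 + 276*s - 92)
Step 3 gives the fully reduced T(s), with no common factor left to cancel. The denominator's leading coefficient is 32, so divide each of its coefficients by 32 to get the monic form.

Therefore the answer is s^5 - 49*s^4/8 + 379*s^3/32 - 453*s^2/32 + 69*s/8 - 23/8.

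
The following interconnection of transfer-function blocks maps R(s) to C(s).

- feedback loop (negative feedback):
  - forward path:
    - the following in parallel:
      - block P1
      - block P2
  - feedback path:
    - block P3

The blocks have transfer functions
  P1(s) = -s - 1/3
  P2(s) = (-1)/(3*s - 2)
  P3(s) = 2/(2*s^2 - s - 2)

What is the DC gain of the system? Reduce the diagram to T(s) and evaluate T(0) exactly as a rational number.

The answer is 1/5.

Reasoning:
(1) reduce the parallel group P1, P2 gives (-9*s^2 + 3*s - 1)/(9*s - 6)
(2) feedback reduction of (P1+P2), P3 gives (-18*s^4 + 15*s^3 + 13*s^2 - 5*s + 2)/(18*s^3 - 39*s^2 - 6*s + 10)
Step 2 gives the overall T(s). Then T(0) = 2/10 = 1/5.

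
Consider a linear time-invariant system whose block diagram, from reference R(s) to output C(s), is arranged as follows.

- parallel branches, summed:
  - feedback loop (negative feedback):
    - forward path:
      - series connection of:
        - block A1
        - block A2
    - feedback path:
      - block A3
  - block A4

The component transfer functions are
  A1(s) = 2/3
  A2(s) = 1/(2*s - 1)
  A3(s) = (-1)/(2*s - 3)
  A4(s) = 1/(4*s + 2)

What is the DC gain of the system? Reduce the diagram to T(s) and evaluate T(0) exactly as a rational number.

Step 1. multiply A1, A2 (series) gives 2/(6*s - 3)
Step 2. close the feedback loop around (A1*A2), A3 gives (4*s - 6)/(12*s^2 - 24*s + 7)
Step 3. sum the parallel branches [(A1*A2)/(1+(A1*A2)*A3)], A4 gives (28*s^2 - 40*s - 5)/(48*s^3 - 72*s^2 - 20*s + 14)
The step-3 result is T(s). Setting s = 0: T(0) = -5/14.

Answer: -5/14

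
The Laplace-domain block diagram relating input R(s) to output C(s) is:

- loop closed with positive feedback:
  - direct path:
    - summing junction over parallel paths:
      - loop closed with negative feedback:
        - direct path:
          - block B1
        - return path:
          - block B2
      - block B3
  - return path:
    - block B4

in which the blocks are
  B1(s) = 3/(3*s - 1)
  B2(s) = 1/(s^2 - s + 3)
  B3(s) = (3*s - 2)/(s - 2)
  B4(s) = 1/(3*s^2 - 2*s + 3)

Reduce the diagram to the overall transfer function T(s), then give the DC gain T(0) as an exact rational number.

Reducing step by step:

Step 1 - collapse the loop (B1 forward, B2 return) -> (3*s^2 - 3*s + 9)/(3*s^3 - 4*s^2 + 10*s)
Step 2 - add [B1/(1+B1*B2)], B3 (parallel) -> (9*s^4 - 15*s^3 + 29*s^2 - 5*s - 18)/(3*s^4 - 10*s^3 + 18*s^2 - 20*s)
Step 3 - reduce the feedback loop with forward ([B1/(1+B1*B2)]+B3) and return B4 -> (27*s^6 - 63*s^5 + 144*s^4 - 118*s^3 + 43*s^2 + 21*s - 54)/(9*s^6 - 36*s^5 + 74*s^4 - 111*s^3 + 65*s^2 - 55*s + 18)
DC gain: substitute s = 0 into T(s) from step 3: T(0) = -54/18 = -3.

Answer: -3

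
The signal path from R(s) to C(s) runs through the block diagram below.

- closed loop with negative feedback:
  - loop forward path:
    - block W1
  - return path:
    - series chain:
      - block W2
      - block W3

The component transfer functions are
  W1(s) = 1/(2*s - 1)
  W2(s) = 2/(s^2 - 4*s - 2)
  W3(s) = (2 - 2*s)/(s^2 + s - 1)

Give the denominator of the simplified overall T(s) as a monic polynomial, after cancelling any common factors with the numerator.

(1) reduce the series chain W2, W3 -> (4 - 4*s)/(s^4 - 3*s^3 - 7*s^2 + 2*s + 2)
(2) collapse the loop (W1 forward, (W2*W3) return) -> (s^4 - 3*s^3 - 7*s^2 + 2*s + 2)/(2*s^5 - 7*s^4 - 11*s^3 + 11*s^2 - 2*s + 2)
T(s) is the step-2 result (common factors already cancelled). Leading coefficient of the denominator: 2. Divide through by 2 for the monic polynomial.

Hence the answer: s^5 - 7*s^4/2 - 11*s^3/2 + 11*s^2/2 - s + 1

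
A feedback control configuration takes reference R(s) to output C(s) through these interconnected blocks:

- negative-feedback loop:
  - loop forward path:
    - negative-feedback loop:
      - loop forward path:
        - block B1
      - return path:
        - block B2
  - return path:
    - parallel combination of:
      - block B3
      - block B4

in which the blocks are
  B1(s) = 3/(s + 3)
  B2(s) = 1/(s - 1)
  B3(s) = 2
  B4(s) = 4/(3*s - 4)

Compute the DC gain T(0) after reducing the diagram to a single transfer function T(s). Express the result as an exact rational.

Answer: 1

Working:
(1) close the feedback loop around B1, B2 = (3*s - 3)/(s^2 + 2*s)
(2) add B3, B4 (parallel) = (6*s - 4)/(3*s - 4)
(3) apply the feedback formula to [B1/(1+B1*B2)], (B3+B4) = (9*s^2 - 21*s + 12)/(3*s^3 + 20*s^2 - 38*s + 12)
Evaluating the step-3 result (the overall T(s)) at s = 0 gives T(0) = 12/12 = 1.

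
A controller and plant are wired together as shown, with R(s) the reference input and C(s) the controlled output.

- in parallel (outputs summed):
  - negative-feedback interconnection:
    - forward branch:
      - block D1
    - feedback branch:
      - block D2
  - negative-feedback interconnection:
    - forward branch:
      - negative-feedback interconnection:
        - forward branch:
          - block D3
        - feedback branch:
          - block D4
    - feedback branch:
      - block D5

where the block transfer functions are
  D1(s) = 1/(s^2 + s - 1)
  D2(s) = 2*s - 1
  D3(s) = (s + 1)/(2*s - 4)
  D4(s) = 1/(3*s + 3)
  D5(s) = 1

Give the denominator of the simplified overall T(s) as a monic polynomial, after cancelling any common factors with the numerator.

Reducing step by step:

Step 1. collapse the loop (D1 forward, D2 return), giving 1/(s^2 + 3*s - 2)
Step 2. collapse the loop (D3 forward, D4 return), giving (3*s + 3)/(6*s - 11)
Step 3. close the feedback loop around [D3/(1+D3*D4)], D5, giving (3*s + 3)/(9*s - 8)
Step 4. combine [D1/(1+D1*D2)], [[D3/(1+D3*D4)]/(1+[D3/(1+D3*D4)]*D5)] in parallel, giving (3*s^3 + 12*s^2 + 12*s - 14)/(9*s^3 + 19*s^2 - 42*s + 16)
That last expression is T(s), already simplified. Scaling its denominator by 1/9 (the reciprocal of the leading coefficient) yields the monic denominator.

Answer: s^3 + 19*s^2/9 - 14*s/3 + 16/9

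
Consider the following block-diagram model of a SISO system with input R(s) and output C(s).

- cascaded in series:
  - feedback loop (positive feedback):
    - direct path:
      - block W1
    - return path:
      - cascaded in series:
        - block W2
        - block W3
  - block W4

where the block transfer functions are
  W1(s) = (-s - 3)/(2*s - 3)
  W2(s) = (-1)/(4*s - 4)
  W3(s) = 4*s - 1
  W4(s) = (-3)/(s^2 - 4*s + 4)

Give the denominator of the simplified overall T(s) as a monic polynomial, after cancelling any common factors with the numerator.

1. combine W2, W3 in series, giving (1 - 4*s)/(4*s - 4)
2. reduce the feedback loop with forward W1 and return (W2*W3), giving (-4*s^2 - 8*s + 12)/(4*s^2 - 31*s + 15)
3. reduce the series chain [W1/(1-W1*(W2*W3))], W4, giving (12*s^2 + 24*s - 36)/(4*s^4 - 47*s^3 + 155*s^2 - 184*s + 60)
No further cancellation is possible in the step-3 result, so that is T(s). Its denominator becomes monic after dividing by the leading coefficient 4.

Final answer: s^4 - 47*s^3/4 + 155*s^2/4 - 46*s + 15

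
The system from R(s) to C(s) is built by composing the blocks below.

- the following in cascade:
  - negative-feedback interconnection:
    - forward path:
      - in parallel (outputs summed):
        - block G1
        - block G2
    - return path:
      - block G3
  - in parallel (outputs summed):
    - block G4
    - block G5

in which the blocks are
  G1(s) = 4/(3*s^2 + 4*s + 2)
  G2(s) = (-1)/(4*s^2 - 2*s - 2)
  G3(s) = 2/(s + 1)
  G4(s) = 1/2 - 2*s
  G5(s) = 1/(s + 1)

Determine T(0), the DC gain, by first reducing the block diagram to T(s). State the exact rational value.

1. combine G1, G2 in parallel = (13*s^2 - 12*s - 10)/(12*s^4 + 10*s^3 - 6*s^2 - 12*s - 4)
2. close the feedback loop around (G1+G2), G3 = (13*s^3 + s^2 - 22*s - 10)/(12*s^5 + 22*s^4 + 4*s^3 + 8*s^2 - 40*s - 24)
3. add G4, G5 (parallel) = (-4*s^2 - 3*s + 3)/(2*s + 2)
4. series reduction of [(G1+G2)/(1+(G1+G2)*G3)], (G4+G5) = (-52*s^4 + 9*s^3 + 115*s^2 - 6*s - 30)/(24*s^5 + 44*s^4 + 8*s^3 + 16*s^2 - 80*s - 48)
Step 4 gives the overall T(s). Then T(0) = -30/(-48) = 5/8.

Answer: 5/8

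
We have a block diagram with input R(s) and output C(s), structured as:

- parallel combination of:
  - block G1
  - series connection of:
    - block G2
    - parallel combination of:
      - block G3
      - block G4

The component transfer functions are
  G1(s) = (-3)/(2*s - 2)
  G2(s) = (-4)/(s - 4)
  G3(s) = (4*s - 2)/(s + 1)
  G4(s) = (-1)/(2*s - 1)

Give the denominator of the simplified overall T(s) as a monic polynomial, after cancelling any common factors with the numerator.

First reduce the diagram to T(s).

1. reduce the parallel group G3, G4 gives (8*s^2 - 9*s + 1)/(2*s^2 + s - 1)
2. combine G2, (G3+G4) in series gives (-32*s^2 + 36*s - 4)/(2*s^3 - 7*s^2 - 5*s + 4)
3. combine G1, (G2*(G3+G4)) in parallel gives (-70*s^3 + 157*s^2 - 65*s - 4)/(4*s^4 - 18*s^3 + 4*s^2 + 18*s - 8)
No further cancellation is possible in the step-3 result, so that is T(s). Its denominator becomes monic after dividing by the leading coefficient 4.

Answer: s^4 - 9*s^3/2 + s^2 + 9*s/2 - 2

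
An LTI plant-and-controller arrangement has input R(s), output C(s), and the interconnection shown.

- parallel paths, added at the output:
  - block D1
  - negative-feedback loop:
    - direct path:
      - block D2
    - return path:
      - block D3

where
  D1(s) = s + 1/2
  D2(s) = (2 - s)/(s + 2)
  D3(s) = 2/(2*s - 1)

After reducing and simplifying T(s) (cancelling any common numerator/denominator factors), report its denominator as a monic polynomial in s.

Step 1 - reduce the feedback loop with forward D2 and return D3: (-2*s^2 + 5*s - 2)/(2*s^2 + s + 2)
Step 2 - reduce the parallel group D1, [D2/(1+D2*D3)]: (4*s^3 + 15*s - 2)/(4*s^2 + 2*s + 4)
That last expression is T(s), already simplified. Scaling its denominator by 1/4 (the reciprocal of the leading coefficient) yields the monic denominator.

Answer: s^2 + s/2 + 1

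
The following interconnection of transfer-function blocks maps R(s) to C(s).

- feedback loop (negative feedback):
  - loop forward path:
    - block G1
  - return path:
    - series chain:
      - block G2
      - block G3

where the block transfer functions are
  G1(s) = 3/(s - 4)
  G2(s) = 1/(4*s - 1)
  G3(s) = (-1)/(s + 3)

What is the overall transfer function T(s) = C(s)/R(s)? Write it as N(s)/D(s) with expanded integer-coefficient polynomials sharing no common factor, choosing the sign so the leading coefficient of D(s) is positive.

Step 1: reduce the series chain G2, G3 = (-1)/(4*s^2 + 11*s - 3)
Step 2: apply the feedback formula to G1, (G2*G3), giving the overall T(s)

Answer: (12*s^2 + 33*s - 9)/(4*s^3 - 5*s^2 - 47*s + 9)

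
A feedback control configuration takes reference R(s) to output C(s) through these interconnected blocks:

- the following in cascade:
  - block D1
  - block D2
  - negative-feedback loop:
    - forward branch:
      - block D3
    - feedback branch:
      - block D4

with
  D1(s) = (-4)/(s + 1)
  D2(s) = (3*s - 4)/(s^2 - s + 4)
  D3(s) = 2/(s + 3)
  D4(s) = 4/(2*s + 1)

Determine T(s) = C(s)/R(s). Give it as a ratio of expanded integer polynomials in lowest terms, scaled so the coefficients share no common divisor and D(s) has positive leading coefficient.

[1] reduce the feedback loop with forward D3 and return D4 gives (4*s + 2)/(2*s^2 + 7*s + 11)
[2] reduce the series chain D1, D2, [D3/(1+D3*D4)], which is the overall transfer function T(s) = C(s)/R(s) in lowest terms

Hence the answer: (-48*s^2 + 40*s + 32)/(2*s^5 + 7*s^4 + 17*s^3 + 29*s^2 + 61*s + 44)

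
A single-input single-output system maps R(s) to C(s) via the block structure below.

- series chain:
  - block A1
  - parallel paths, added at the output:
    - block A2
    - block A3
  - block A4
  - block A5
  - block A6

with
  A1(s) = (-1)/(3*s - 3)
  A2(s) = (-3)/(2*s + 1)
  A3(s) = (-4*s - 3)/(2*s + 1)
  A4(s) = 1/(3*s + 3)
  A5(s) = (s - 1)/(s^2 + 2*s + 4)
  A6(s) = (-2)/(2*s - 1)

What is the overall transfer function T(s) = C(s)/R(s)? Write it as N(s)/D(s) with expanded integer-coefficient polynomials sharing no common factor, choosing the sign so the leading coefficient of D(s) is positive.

Step 1. parallel reduction of A2, A3; result (-4*s - 6)/(2*s + 1)
Step 2. multiply A1, (A2+A3), A4, A5, A6 (series): this yields T(s), and no further normalization is needed

Therefore the answer is (-8*s - 12)/(36*s^5 + 108*s^4 + 207*s^3 + 117*s^2 - 54*s - 36).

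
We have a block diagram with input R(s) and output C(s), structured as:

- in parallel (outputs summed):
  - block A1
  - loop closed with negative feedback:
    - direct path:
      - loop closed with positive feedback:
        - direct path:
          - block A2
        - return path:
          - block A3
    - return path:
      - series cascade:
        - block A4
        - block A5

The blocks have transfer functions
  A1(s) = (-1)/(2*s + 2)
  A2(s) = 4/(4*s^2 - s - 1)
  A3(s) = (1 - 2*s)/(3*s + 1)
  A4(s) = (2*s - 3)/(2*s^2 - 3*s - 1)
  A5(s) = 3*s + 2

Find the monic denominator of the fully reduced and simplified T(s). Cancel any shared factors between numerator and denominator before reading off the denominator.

The answer is s^6 - 5*s^5/12 + 31*s^4/24 + s^3/4 - 35*s^2/6 - 25*s/6 - 19/24.

Reasoning:
Step 1: feedback reduction of A2, A3 -> (12*s + 4)/(12*s^3 + s^2 + 4*s - 5)
Step 2: cascade A4, A5 -> (6*s^2 - 5*s - 6)/(2*s^2 - 3*s - 1)
Step 3: collapse the loop ([A2/(1-A2*A3)] forward, (A4*A5) return) -> (24*s^3 - 28*s^2 - 24*s - 4)/(24*s^5 - 34*s^4 + 65*s^3 - 59*s^2 - 81*s - 19)
Step 4: reduce the parallel group A1, [[A2/(1-A2*A3)]/(1+[A2/(1-A2*A3)]*(A4*A5))] -> (-24*s^5 + 82*s^4 - 73*s^3 - 45*s^2 + 25*s + 11)/(48*s^6 - 20*s^5 + 62*s^4 + 12*s^3 - 280*s^2 - 200*s - 38)
T(s) is the step-4 result (common factors already cancelled). Leading coefficient of the denominator: 48. Divide through by 48 for the monic polynomial.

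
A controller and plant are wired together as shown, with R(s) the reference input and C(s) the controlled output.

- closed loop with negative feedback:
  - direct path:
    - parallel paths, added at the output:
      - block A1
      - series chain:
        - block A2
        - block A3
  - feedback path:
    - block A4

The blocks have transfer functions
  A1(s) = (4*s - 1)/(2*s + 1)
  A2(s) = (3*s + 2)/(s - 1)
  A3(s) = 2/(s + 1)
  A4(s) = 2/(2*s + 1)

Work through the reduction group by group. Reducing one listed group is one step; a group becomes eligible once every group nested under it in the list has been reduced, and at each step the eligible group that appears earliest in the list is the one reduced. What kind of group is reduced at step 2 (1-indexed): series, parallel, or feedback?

The answer is parallel.

Reasoning:
Step 1 - cascade A2, A3
Step 2 - sum the parallel branches A1, (A2*A3)
Step 3 - reduce the feedback loop with forward (A1+(A2*A3)) and return A4
Step 2: parallel.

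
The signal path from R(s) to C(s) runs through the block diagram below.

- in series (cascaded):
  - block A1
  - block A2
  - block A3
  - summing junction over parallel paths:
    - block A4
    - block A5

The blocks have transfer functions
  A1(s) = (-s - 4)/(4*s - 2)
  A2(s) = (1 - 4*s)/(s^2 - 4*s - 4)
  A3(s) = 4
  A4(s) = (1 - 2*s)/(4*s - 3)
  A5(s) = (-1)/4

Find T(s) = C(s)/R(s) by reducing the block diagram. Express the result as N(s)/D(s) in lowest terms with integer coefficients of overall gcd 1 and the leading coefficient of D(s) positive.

Step 1. sum the parallel branches A4, A5, giving (7 - 12*s)/(16*s - 12)
Step 2. multiply A1, A2, A3, (A4+A5) (series) - this is the overall T(s), already in the required normalized form

Final answer: (-48*s^3 - 152*s^2 + 153*s - 28)/(16*s^4 - 84*s^3 + 22*s^2 + 56*s - 24)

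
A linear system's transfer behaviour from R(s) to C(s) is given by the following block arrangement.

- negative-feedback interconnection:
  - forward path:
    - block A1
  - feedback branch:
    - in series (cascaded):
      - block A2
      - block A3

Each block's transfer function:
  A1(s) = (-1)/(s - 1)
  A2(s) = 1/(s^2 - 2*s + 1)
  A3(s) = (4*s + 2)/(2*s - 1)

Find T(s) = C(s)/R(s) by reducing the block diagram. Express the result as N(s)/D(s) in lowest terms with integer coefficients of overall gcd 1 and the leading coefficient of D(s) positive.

1. cascade A2, A3, giving (4*s + 2)/(2*s^3 - 5*s^2 + 4*s - 1)
2. feedback reduction of A1, (A2*A3); the result is T(s) itself (integer coefficients, no common factor, positive leading denominator coefficient)

Answer: (-2*s^3 + 5*s^2 - 4*s + 1)/(2*s^4 - 7*s^3 + 9*s^2 - 9*s - 1)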